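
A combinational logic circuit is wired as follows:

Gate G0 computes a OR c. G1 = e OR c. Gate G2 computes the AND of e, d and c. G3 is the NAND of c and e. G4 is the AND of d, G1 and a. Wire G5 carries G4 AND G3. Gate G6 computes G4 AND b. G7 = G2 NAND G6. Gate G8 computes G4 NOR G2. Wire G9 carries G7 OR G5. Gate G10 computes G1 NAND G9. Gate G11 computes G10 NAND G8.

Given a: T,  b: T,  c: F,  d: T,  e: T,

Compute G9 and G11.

G9 = T; G11 = T

G1 = e OR c = T OR F = T
G2 = e AND d AND c = T AND T AND F = F
G3 = c NAND e = F NAND T = T
G4 = d AND G1 AND a = T AND T AND T = T
G5 = G4 AND G3 = T AND T = T
G6 = G4 AND b = T AND T = T
G7 = G2 NAND G6 = F NAND T = T
G8 = G4 NOR G2 = T NOR F = F
G9 = G7 OR G5 = T OR T = T
G10 = G1 NAND G9 = T NAND T = F
G11 = G10 NAND G8 = F NAND F = T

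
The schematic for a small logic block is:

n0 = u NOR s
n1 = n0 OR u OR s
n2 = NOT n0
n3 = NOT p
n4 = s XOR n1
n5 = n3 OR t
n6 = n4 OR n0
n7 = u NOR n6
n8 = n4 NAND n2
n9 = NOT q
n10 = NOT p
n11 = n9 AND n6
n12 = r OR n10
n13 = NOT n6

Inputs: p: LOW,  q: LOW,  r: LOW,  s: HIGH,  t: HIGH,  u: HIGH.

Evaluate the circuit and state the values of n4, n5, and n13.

n4 = LOW, n5 = HIGH, n13 = HIGH

n0 = u NOR s = HIGH NOR HIGH = LOW
n1 = n0 OR u OR s = LOW OR HIGH OR HIGH = HIGH
n3 = NOT p = NOT LOW = HIGH
n4 = s XOR n1 = HIGH XOR HIGH = LOW
n5 = n3 OR t = HIGH OR HIGH = HIGH
n6 = n4 OR n0 = LOW OR LOW = LOW
n13 = NOT n6 = NOT LOW = HIGH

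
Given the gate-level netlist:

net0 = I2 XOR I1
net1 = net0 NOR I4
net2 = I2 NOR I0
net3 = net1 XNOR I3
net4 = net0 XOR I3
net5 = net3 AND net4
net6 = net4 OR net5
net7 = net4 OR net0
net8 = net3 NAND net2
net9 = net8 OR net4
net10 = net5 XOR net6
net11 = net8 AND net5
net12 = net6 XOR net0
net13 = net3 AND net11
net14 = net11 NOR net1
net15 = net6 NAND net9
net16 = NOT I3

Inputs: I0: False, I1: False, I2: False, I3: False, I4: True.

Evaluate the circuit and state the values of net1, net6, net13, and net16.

net1 = False, net6 = False, net13 = False, net16 = True

net0 = I2 XOR I1 = False XOR False = False
net1 = net0 NOR I4 = False NOR True = False
net2 = I2 NOR I0 = False NOR False = True
net3 = net1 XNOR I3 = False XNOR False = True
net4 = net0 XOR I3 = False XOR False = False
net5 = net3 AND net4 = True AND False = False
net6 = net4 OR net5 = False OR False = False
net8 = net3 NAND net2 = True NAND True = False
net11 = net8 AND net5 = False AND False = False
net13 = net3 AND net11 = True AND False = False
net16 = NOT I3 = NOT False = True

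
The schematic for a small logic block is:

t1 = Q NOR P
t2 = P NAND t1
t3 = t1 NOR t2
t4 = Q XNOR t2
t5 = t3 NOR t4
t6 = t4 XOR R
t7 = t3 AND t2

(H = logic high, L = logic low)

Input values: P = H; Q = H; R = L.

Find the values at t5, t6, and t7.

t1 = Q NOR P = H NOR H = L
t2 = P NAND t1 = H NAND L = H
t3 = t1 NOR t2 = L NOR H = L
t4 = Q XNOR t2 = H XNOR H = H
t5 = t3 NOR t4 = L NOR H = L
t6 = t4 XOR R = H XOR L = H
t7 = t3 AND t2 = L AND H = L

t5 = L  t6 = H  t7 = L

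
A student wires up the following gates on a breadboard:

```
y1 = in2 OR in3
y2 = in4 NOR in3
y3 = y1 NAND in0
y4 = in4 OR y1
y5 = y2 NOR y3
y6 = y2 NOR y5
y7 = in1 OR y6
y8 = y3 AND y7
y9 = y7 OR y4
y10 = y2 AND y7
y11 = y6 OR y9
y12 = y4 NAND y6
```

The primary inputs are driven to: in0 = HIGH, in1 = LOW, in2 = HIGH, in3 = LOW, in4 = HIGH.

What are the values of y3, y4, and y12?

y3 = LOW  y4 = HIGH  y12 = HIGH

y1 = in2 OR in3 = HIGH OR LOW = HIGH
y2 = in4 NOR in3 = HIGH NOR LOW = LOW
y3 = y1 NAND in0 = HIGH NAND HIGH = LOW
y4 = in4 OR y1 = HIGH OR HIGH = HIGH
y5 = y2 NOR y3 = LOW NOR LOW = HIGH
y6 = y2 NOR y5 = LOW NOR HIGH = LOW
y12 = y4 NAND y6 = HIGH NAND LOW = HIGH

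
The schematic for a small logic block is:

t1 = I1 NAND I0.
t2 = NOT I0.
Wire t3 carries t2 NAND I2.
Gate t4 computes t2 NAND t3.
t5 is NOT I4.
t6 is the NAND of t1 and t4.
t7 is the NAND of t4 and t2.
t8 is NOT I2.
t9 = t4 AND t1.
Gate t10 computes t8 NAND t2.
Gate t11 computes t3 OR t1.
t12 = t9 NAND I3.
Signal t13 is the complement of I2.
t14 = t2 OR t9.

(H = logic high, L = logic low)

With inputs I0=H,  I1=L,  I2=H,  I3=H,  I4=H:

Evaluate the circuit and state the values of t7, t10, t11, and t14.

t1 = I1 NAND I0 = L NAND H = H
t2 = NOT I0 = NOT H = L
t3 = t2 NAND I2 = L NAND H = H
t4 = t2 NAND t3 = L NAND H = H
t7 = t4 NAND t2 = H NAND L = H
t8 = NOT I2 = NOT H = L
t9 = t4 AND t1 = H AND H = H
t10 = t8 NAND t2 = L NAND L = H
t11 = t3 OR t1 = H OR H = H
t14 = t2 OR t9 = L OR H = H

t7 = H  t10 = H  t11 = H  t14 = H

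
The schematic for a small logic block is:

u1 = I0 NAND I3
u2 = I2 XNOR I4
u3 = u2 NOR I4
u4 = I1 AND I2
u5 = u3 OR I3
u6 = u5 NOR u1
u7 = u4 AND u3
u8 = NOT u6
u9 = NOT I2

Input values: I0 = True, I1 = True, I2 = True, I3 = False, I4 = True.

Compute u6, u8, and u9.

u6 = False  u8 = True  u9 = False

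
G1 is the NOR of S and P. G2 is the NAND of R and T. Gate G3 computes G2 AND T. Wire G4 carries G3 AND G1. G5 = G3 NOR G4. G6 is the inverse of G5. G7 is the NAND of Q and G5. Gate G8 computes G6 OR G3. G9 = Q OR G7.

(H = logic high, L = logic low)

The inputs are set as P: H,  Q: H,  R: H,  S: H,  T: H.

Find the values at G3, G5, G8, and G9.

G1 = S NOR P = H NOR H = L
G2 = R NAND T = H NAND H = L
G3 = G2 AND T = L AND H = L
G4 = G3 AND G1 = L AND L = L
G5 = G3 NOR G4 = L NOR L = H
G6 = NOT G5 = NOT H = L
G7 = Q NAND G5 = H NAND H = L
G8 = G6 OR G3 = L OR L = L
G9 = Q OR G7 = H OR L = H

G3 = L; G5 = H; G8 = L; G9 = H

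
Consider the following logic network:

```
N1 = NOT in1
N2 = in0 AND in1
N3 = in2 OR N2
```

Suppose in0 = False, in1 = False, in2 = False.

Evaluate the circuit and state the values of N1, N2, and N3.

N1 = True  N2 = False  N3 = False

N1 = NOT in1 = NOT False = True
N2 = in0 AND in1 = False AND False = False
N3 = in2 OR N2 = False OR False = False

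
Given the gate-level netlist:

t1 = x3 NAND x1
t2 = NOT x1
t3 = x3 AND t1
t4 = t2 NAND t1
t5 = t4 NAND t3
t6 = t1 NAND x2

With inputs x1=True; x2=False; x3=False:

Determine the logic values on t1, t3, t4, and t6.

t1 = True; t3 = False; t4 = True; t6 = True

t1 = x3 NAND x1 = False NAND True = True
t2 = NOT x1 = NOT True = False
t3 = x3 AND t1 = False AND True = False
t4 = t2 NAND t1 = False NAND True = True
t6 = t1 NAND x2 = True NAND False = True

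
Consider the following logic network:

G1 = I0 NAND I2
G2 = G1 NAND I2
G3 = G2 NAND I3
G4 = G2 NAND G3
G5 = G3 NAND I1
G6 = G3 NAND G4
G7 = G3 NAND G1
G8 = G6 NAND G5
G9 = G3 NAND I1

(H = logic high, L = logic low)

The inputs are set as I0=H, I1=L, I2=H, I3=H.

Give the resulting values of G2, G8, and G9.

G1 = I0 NAND I2 = H NAND H = L
G2 = G1 NAND I2 = L NAND H = H
G3 = G2 NAND I3 = H NAND H = L
G4 = G2 NAND G3 = H NAND L = H
G5 = G3 NAND I1 = L NAND L = H
G6 = G3 NAND G4 = L NAND H = H
G8 = G6 NAND G5 = H NAND H = L
G9 = G3 NAND I1 = L NAND L = H

G2 = H, G8 = L, G9 = H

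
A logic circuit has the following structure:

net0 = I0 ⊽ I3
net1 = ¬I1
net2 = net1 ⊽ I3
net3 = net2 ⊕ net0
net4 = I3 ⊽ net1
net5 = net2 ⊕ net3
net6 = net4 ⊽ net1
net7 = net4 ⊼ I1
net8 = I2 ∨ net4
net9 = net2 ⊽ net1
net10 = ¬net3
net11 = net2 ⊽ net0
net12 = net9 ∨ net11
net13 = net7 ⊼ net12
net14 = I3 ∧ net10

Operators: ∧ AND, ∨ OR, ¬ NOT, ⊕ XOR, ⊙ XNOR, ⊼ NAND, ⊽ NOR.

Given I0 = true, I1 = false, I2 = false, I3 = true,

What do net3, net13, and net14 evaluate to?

net3 = false  net13 = false  net14 = true

net0 = I0 NOR I3 = true NOR true = false
net1 = NOT I1 = NOT false = true
net2 = net1 NOR I3 = true NOR true = false
net3 = net2 XOR net0 = false XOR false = false
net4 = I3 NOR net1 = true NOR true = false
net7 = net4 NAND I1 = false NAND false = true
net9 = net2 NOR net1 = false NOR true = false
net10 = NOT net3 = NOT false = true
net11 = net2 NOR net0 = false NOR false = true
net12 = net9 OR net11 = false OR true = true
net13 = net7 NAND net12 = true NAND true = false
net14 = I3 AND net10 = true AND true = true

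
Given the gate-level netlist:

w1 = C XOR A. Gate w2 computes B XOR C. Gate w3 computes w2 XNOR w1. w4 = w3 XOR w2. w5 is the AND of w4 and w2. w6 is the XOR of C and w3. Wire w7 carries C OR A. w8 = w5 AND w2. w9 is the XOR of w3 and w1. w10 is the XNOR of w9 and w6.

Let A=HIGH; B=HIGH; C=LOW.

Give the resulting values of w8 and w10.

w8 = LOW, w10 = LOW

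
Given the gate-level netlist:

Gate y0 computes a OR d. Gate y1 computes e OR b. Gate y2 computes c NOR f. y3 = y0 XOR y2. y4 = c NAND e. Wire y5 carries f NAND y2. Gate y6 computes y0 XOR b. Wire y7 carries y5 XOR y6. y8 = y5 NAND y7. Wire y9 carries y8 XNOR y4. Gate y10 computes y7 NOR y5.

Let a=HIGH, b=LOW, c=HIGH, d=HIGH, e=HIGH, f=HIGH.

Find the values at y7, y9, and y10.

y7 = LOW; y9 = LOW; y10 = LOW

y0 = a OR d = HIGH OR HIGH = HIGH
y2 = c NOR f = HIGH NOR HIGH = LOW
y4 = c NAND e = HIGH NAND HIGH = LOW
y5 = f NAND y2 = HIGH NAND LOW = HIGH
y6 = y0 XOR b = HIGH XOR LOW = HIGH
y7 = y5 XOR y6 = HIGH XOR HIGH = LOW
y8 = y5 NAND y7 = HIGH NAND LOW = HIGH
y9 = y8 XNOR y4 = HIGH XNOR LOW = LOW
y10 = y7 NOR y5 = LOW NOR HIGH = LOW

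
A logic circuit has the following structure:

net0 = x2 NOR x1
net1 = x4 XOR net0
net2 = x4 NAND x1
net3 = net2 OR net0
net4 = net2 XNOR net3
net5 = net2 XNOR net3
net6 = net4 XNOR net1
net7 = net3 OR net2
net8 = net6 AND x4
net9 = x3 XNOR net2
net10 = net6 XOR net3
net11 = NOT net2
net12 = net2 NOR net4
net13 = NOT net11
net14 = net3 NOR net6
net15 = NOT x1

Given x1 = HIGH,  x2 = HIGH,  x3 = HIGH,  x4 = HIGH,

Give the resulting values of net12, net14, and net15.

net0 = x2 NOR x1 = HIGH NOR HIGH = LOW
net1 = x4 XOR net0 = HIGH XOR LOW = HIGH
net2 = x4 NAND x1 = HIGH NAND HIGH = LOW
net3 = net2 OR net0 = LOW OR LOW = LOW
net4 = net2 XNOR net3 = LOW XNOR LOW = HIGH
net6 = net4 XNOR net1 = HIGH XNOR HIGH = HIGH
net12 = net2 NOR net4 = LOW NOR HIGH = LOW
net14 = net3 NOR net6 = LOW NOR HIGH = LOW
net15 = NOT x1 = NOT HIGH = LOW

net12 = LOW, net14 = LOW, net15 = LOW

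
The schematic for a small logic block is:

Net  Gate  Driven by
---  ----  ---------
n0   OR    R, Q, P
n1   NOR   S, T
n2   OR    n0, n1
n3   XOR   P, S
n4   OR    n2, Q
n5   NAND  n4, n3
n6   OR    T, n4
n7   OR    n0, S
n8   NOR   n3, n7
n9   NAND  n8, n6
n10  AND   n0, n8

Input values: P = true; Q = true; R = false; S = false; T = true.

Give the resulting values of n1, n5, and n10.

n1 = false  n5 = false  n10 = false

n0 = R OR Q OR P = false OR true OR true = true
n1 = S NOR T = false NOR true = false
n2 = n0 OR n1 = true OR false = true
n3 = P XOR S = true XOR false = true
n4 = n2 OR Q = true OR true = true
n5 = n4 NAND n3 = true NAND true = false
n7 = n0 OR S = true OR false = true
n8 = n3 NOR n7 = true NOR true = false
n10 = n0 AND n8 = true AND false = false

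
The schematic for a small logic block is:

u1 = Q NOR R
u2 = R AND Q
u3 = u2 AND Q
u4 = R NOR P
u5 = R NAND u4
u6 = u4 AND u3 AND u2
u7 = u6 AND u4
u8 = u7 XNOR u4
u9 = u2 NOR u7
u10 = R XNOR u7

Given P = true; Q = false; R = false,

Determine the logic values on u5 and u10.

u5 = true; u10 = true

u2 = R AND Q = false AND false = false
u3 = u2 AND Q = false AND false = false
u4 = R NOR P = false NOR true = false
u5 = R NAND u4 = false NAND false = true
u6 = u4 AND u3 AND u2 = false AND false AND false = false
u7 = u6 AND u4 = false AND false = false
u10 = R XNOR u7 = false XNOR false = true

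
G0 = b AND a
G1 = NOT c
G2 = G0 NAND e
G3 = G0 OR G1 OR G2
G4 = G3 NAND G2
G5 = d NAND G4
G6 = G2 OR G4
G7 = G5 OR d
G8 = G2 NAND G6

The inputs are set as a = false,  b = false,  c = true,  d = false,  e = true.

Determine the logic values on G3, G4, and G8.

G3 = true; G4 = false; G8 = false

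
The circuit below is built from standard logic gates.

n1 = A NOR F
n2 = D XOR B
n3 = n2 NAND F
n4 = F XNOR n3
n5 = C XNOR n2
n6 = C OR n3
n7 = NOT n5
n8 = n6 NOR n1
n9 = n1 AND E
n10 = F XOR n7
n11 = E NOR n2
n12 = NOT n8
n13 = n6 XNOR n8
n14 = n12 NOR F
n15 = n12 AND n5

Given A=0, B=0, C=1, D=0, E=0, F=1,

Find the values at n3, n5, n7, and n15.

n1 = A NOR F = 0 NOR 1 = 0
n2 = D XOR B = 0 XOR 0 = 0
n3 = n2 NAND F = 0 NAND 1 = 1
n5 = C XNOR n2 = 1 XNOR 0 = 0
n6 = C OR n3 = 1 OR 1 = 1
n7 = NOT n5 = NOT 0 = 1
n8 = n6 NOR n1 = 1 NOR 0 = 0
n12 = NOT n8 = NOT 0 = 1
n15 = n12 AND n5 = 1 AND 0 = 0

n3 = 1  n5 = 0  n7 = 1  n15 = 0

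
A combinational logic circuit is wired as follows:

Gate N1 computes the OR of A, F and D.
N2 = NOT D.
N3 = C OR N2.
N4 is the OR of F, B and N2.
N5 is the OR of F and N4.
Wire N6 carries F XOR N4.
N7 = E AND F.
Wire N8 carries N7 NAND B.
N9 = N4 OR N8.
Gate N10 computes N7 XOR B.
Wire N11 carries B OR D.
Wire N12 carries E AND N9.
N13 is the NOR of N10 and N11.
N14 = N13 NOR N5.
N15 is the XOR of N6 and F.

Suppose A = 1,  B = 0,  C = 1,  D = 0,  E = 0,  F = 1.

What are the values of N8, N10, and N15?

N8 = 1  N10 = 0  N15 = 1

N2 = NOT D = NOT 0 = 1
N4 = F OR B OR N2 = 1 OR 0 OR 1 = 1
N6 = F XOR N4 = 1 XOR 1 = 0
N7 = E AND F = 0 AND 1 = 0
N8 = N7 NAND B = 0 NAND 0 = 1
N10 = N7 XOR B = 0 XOR 0 = 0
N15 = N6 XOR F = 0 XOR 1 = 1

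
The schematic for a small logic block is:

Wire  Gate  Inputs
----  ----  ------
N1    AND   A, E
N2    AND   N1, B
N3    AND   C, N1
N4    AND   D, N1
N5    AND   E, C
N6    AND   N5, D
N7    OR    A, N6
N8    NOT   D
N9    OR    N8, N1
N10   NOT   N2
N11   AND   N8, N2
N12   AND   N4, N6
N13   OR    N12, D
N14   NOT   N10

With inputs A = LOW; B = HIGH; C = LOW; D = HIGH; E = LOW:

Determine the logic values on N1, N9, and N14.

N1 = A AND E = LOW AND LOW = LOW
N2 = N1 AND B = LOW AND HIGH = LOW
N8 = NOT D = NOT HIGH = LOW
N9 = N8 OR N1 = LOW OR LOW = LOW
N10 = NOT N2 = NOT LOW = HIGH
N14 = NOT N10 = NOT HIGH = LOW

N1 = LOW; N9 = LOW; N14 = LOW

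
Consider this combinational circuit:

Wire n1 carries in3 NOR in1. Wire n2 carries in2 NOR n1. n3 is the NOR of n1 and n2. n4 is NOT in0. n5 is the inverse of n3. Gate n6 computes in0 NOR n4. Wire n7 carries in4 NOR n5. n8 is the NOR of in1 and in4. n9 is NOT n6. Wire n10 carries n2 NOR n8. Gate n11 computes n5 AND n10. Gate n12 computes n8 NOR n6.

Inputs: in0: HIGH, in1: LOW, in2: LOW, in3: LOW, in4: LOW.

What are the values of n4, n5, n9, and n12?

n4 = LOW, n5 = HIGH, n9 = HIGH, n12 = LOW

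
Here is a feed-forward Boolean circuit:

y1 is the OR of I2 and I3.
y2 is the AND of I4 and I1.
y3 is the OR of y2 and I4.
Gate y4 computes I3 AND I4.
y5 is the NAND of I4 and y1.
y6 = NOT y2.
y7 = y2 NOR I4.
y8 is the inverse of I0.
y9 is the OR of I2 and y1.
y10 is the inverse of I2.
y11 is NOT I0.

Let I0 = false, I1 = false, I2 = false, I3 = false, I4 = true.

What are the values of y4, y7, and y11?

y4 = false; y7 = false; y11 = true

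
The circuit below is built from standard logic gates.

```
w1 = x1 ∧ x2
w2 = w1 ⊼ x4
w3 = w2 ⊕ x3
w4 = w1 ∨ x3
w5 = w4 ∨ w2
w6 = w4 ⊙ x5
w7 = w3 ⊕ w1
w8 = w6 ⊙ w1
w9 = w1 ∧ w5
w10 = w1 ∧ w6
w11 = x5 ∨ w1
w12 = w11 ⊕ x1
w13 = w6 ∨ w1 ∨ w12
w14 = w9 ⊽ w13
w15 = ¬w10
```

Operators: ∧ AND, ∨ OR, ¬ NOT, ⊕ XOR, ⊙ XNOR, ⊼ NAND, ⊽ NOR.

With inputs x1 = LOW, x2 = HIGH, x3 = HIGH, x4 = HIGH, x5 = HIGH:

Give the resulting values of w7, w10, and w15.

w1 = x1 AND x2 = LOW AND HIGH = LOW
w2 = w1 NAND x4 = LOW NAND HIGH = HIGH
w3 = w2 XOR x3 = HIGH XOR HIGH = LOW
w4 = w1 OR x3 = LOW OR HIGH = HIGH
w6 = w4 XNOR x5 = HIGH XNOR HIGH = HIGH
w7 = w3 XOR w1 = LOW XOR LOW = LOW
w10 = w1 AND w6 = LOW AND HIGH = LOW
w15 = NOT w10 = NOT LOW = HIGH

w7 = LOW, w10 = LOW, w15 = HIGH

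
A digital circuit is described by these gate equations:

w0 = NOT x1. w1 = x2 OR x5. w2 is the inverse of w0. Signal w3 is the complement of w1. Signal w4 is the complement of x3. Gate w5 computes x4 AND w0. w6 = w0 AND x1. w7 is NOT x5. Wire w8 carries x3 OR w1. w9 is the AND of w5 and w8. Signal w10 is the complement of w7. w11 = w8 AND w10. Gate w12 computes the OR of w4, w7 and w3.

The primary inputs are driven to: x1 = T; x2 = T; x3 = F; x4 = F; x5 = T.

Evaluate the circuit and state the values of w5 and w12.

w5 = F  w12 = T

w0 = NOT x1 = NOT T = F
w1 = x2 OR x5 = T OR T = T
w3 = NOT w1 = NOT T = F
w4 = NOT x3 = NOT F = T
w5 = x4 AND w0 = F AND F = F
w7 = NOT x5 = NOT T = F
w12 = w4 OR w7 OR w3 = T OR F OR F = T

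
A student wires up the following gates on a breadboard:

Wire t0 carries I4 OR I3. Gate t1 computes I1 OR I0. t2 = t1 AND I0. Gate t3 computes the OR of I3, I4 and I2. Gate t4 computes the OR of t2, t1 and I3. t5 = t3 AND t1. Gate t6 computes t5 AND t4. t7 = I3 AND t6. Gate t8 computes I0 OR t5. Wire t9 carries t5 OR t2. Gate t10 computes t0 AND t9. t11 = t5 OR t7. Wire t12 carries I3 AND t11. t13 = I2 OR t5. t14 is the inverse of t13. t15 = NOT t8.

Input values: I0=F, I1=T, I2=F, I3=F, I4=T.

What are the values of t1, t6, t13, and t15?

t1 = I1 OR I0 = T OR F = T
t2 = t1 AND I0 = T AND F = F
t3 = I3 OR I4 OR I2 = F OR T OR F = T
t4 = t2 OR t1 OR I3 = F OR T OR F = T
t5 = t3 AND t1 = T AND T = T
t6 = t5 AND t4 = T AND T = T
t8 = I0 OR t5 = F OR T = T
t13 = I2 OR t5 = F OR T = T
t15 = NOT t8 = NOT T = F

t1 = T  t6 = T  t13 = T  t15 = F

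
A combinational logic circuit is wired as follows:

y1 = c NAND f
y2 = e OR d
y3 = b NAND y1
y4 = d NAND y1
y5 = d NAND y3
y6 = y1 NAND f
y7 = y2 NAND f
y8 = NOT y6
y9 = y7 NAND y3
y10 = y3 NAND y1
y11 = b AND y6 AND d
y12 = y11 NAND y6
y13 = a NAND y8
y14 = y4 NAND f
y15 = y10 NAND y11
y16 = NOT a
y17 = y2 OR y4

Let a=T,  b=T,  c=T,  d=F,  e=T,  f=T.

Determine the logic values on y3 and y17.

y1 = c NAND f = T NAND T = F
y2 = e OR d = T OR F = T
y3 = b NAND y1 = T NAND F = T
y4 = d NAND y1 = F NAND F = T
y17 = y2 OR y4 = T OR T = T

y3 = T  y17 = T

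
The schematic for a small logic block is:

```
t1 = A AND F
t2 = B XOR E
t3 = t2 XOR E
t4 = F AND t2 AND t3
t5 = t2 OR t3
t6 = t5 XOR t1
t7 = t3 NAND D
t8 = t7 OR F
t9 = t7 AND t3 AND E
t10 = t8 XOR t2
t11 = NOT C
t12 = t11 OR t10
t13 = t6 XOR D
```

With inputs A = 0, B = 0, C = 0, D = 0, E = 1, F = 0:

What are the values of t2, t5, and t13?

t2 = 1  t5 = 1  t13 = 1

t1 = A AND F = 0 AND 0 = 0
t2 = B XOR E = 0 XOR 1 = 1
t3 = t2 XOR E = 1 XOR 1 = 0
t5 = t2 OR t3 = 1 OR 0 = 1
t6 = t5 XOR t1 = 1 XOR 0 = 1
t13 = t6 XOR D = 1 XOR 0 = 1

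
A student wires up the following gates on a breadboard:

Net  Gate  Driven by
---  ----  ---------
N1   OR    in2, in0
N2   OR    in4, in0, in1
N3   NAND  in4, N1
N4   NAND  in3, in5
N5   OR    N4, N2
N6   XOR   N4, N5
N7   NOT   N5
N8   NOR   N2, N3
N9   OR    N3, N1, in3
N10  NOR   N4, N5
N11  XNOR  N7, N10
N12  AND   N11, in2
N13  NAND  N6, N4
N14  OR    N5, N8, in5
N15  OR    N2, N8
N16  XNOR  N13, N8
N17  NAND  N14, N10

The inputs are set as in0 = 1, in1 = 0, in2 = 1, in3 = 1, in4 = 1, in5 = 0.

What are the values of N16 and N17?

N16 = 0  N17 = 1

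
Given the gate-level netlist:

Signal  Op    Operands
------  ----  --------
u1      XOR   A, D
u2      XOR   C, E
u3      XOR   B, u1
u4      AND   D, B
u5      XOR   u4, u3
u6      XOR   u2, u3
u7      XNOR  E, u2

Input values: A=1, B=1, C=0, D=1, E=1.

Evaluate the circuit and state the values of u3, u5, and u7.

u1 = A XOR D = 1 XOR 1 = 0
u2 = C XOR E = 0 XOR 1 = 1
u3 = B XOR u1 = 1 XOR 0 = 1
u4 = D AND B = 1 AND 1 = 1
u5 = u4 XOR u3 = 1 XOR 1 = 0
u7 = E XNOR u2 = 1 XNOR 1 = 1

u3 = 1  u5 = 0  u7 = 1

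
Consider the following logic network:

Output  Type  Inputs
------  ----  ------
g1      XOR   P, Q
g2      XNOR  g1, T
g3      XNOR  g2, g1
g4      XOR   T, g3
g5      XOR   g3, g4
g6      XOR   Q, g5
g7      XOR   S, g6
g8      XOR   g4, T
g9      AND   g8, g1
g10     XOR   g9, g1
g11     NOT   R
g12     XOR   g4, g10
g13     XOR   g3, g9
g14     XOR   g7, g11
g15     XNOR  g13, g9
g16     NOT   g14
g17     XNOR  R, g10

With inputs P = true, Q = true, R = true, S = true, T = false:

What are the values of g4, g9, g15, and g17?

g4 = false, g9 = false, g15 = true, g17 = false

g1 = P XOR Q = true XOR true = false
g2 = g1 XNOR T = false XNOR false = true
g3 = g2 XNOR g1 = true XNOR false = false
g4 = T XOR g3 = false XOR false = false
g8 = g4 XOR T = false XOR false = false
g9 = g8 AND g1 = false AND false = false
g10 = g9 XOR g1 = false XOR false = false
g13 = g3 XOR g9 = false XOR false = false
g15 = g13 XNOR g9 = false XNOR false = true
g17 = R XNOR g10 = true XNOR false = false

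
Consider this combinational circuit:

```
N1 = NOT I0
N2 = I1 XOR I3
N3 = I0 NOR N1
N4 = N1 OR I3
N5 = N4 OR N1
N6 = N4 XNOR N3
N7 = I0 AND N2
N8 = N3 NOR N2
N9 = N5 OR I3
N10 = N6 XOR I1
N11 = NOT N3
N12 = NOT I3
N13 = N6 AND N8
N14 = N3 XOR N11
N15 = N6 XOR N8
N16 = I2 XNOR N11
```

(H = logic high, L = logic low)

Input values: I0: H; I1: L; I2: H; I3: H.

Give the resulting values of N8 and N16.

N8 = L, N16 = H

N1 = NOT I0 = NOT H = L
N2 = I1 XOR I3 = L XOR H = H
N3 = I0 NOR N1 = H NOR L = L
N8 = N3 NOR N2 = L NOR H = L
N11 = NOT N3 = NOT L = H
N16 = I2 XNOR N11 = H XNOR H = H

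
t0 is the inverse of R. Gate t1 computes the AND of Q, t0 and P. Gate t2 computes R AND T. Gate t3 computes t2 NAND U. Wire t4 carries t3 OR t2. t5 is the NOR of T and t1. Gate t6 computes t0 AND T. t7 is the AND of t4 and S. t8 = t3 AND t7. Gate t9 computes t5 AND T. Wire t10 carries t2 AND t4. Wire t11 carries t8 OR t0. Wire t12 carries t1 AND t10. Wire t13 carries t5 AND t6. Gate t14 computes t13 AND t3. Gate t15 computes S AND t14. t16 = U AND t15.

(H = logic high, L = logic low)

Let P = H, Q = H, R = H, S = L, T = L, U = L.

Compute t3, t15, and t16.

t3 = H, t15 = L, t16 = L

t0 = NOT R = NOT H = L
t1 = Q AND t0 AND P = H AND L AND H = L
t2 = R AND T = H AND L = L
t3 = t2 NAND U = L NAND L = H
t5 = T NOR t1 = L NOR L = H
t6 = t0 AND T = L AND L = L
t13 = t5 AND t6 = H AND L = L
t14 = t13 AND t3 = L AND H = L
t15 = S AND t14 = L AND L = L
t16 = U AND t15 = L AND L = L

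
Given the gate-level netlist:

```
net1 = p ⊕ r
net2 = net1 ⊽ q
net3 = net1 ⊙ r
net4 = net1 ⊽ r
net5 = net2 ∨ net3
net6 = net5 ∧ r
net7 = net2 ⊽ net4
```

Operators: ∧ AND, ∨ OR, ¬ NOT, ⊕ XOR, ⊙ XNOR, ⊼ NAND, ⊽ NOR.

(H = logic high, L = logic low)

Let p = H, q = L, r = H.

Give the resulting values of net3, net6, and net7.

net3 = L, net6 = H, net7 = L

net1 = p XOR r = H XOR H = L
net2 = net1 NOR q = L NOR L = H
net3 = net1 XNOR r = L XNOR H = L
net4 = net1 NOR r = L NOR H = L
net5 = net2 OR net3 = H OR L = H
net6 = net5 AND r = H AND H = H
net7 = net2 NOR net4 = H NOR L = L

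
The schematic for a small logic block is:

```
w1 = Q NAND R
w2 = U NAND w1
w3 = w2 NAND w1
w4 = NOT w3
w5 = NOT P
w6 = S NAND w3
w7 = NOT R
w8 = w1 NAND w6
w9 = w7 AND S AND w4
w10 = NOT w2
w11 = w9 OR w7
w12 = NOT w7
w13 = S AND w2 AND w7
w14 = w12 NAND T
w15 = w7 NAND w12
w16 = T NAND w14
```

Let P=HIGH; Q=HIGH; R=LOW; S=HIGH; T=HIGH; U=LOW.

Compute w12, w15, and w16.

w12 = LOW, w15 = HIGH, w16 = LOW

w7 = NOT R = NOT LOW = HIGH
w12 = NOT w7 = NOT HIGH = LOW
w14 = w12 NAND T = LOW NAND HIGH = HIGH
w15 = w7 NAND w12 = HIGH NAND LOW = HIGH
w16 = T NAND w14 = HIGH NAND HIGH = LOW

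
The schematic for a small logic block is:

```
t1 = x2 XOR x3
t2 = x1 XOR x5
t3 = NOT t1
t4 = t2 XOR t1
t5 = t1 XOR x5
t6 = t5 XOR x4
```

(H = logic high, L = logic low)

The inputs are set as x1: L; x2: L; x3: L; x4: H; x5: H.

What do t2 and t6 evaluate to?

t1 = x2 XOR x3 = L XOR L = L
t2 = x1 XOR x5 = L XOR H = H
t5 = t1 XOR x5 = L XOR H = H
t6 = t5 XOR x4 = H XOR H = L

t2 = H, t6 = L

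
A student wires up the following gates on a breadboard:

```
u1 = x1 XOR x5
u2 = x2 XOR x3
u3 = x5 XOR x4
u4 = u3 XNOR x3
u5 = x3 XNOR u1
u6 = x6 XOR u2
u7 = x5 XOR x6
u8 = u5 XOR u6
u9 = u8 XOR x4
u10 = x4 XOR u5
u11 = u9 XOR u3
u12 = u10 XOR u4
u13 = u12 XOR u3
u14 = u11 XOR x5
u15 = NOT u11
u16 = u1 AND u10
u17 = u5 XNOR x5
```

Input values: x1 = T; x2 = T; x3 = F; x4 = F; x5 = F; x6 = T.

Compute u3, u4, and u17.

u1 = x1 XOR x5 = T XOR F = T
u3 = x5 XOR x4 = F XOR F = F
u4 = u3 XNOR x3 = F XNOR F = T
u5 = x3 XNOR u1 = F XNOR T = F
u17 = u5 XNOR x5 = F XNOR F = T

u3 = F, u4 = T, u17 = T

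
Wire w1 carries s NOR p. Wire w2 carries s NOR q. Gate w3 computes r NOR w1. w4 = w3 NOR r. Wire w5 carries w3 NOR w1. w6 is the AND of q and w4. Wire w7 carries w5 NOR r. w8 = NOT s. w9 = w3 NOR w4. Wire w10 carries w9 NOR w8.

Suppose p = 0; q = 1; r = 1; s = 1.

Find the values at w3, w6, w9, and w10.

w3 = 0; w6 = 0; w9 = 1; w10 = 0

w1 = s NOR p = 1 NOR 0 = 0
w3 = r NOR w1 = 1 NOR 0 = 0
w4 = w3 NOR r = 0 NOR 1 = 0
w6 = q AND w4 = 1 AND 0 = 0
w8 = NOT s = NOT 1 = 0
w9 = w3 NOR w4 = 0 NOR 0 = 1
w10 = w9 NOR w8 = 1 NOR 0 = 0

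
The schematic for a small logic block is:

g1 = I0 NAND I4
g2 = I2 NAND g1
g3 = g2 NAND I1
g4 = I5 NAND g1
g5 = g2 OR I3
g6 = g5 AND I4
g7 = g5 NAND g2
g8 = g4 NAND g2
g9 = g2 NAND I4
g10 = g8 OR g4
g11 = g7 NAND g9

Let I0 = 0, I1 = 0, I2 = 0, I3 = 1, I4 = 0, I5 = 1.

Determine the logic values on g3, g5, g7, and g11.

g3 = 1; g5 = 1; g7 = 0; g11 = 1

g1 = I0 NAND I4 = 0 NAND 0 = 1
g2 = I2 NAND g1 = 0 NAND 1 = 1
g3 = g2 NAND I1 = 1 NAND 0 = 1
g5 = g2 OR I3 = 1 OR 1 = 1
g7 = g5 NAND g2 = 1 NAND 1 = 0
g9 = g2 NAND I4 = 1 NAND 0 = 1
g11 = g7 NAND g9 = 0 NAND 1 = 1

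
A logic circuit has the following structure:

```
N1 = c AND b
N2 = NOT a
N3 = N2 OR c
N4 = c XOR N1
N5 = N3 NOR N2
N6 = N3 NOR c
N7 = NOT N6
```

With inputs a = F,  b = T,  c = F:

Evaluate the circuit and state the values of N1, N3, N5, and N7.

N1 = c AND b = F AND T = F
N2 = NOT a = NOT F = T
N3 = N2 OR c = T OR F = T
N5 = N3 NOR N2 = T NOR T = F
N6 = N3 NOR c = T NOR F = F
N7 = NOT N6 = NOT F = T

N1 = F, N3 = T, N5 = F, N7 = T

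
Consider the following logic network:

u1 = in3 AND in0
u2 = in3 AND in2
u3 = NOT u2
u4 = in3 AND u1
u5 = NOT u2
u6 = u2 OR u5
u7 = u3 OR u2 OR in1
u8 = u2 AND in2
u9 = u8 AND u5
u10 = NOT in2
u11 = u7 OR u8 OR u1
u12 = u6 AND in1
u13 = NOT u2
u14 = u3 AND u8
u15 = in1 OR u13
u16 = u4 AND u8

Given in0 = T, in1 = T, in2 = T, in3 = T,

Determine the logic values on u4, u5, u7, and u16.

u4 = T; u5 = F; u7 = T; u16 = T

u1 = in3 AND in0 = T AND T = T
u2 = in3 AND in2 = T AND T = T
u3 = NOT u2 = NOT T = F
u4 = in3 AND u1 = T AND T = T
u5 = NOT u2 = NOT T = F
u7 = u3 OR u2 OR in1 = F OR T OR T = T
u8 = u2 AND in2 = T AND T = T
u16 = u4 AND u8 = T AND T = T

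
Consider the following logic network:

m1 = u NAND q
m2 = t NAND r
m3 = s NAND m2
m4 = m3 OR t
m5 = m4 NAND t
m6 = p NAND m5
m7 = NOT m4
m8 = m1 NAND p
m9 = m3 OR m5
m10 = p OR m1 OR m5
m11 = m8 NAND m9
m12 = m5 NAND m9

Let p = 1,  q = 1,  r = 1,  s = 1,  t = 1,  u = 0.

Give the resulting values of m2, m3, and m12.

m2 = t NAND r = 1 NAND 1 = 0
m3 = s NAND m2 = 1 NAND 0 = 1
m4 = m3 OR t = 1 OR 1 = 1
m5 = m4 NAND t = 1 NAND 1 = 0
m9 = m3 OR m5 = 1 OR 0 = 1
m12 = m5 NAND m9 = 0 NAND 1 = 1

m2 = 0, m3 = 1, m12 = 1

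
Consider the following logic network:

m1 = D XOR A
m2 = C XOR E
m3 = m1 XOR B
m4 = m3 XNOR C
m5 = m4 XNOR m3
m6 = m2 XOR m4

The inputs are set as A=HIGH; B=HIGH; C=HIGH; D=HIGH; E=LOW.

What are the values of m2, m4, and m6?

m2 = HIGH  m4 = HIGH  m6 = LOW

m1 = D XOR A = HIGH XOR HIGH = LOW
m2 = C XOR E = HIGH XOR LOW = HIGH
m3 = m1 XOR B = LOW XOR HIGH = HIGH
m4 = m3 XNOR C = HIGH XNOR HIGH = HIGH
m6 = m2 XOR m4 = HIGH XOR HIGH = LOW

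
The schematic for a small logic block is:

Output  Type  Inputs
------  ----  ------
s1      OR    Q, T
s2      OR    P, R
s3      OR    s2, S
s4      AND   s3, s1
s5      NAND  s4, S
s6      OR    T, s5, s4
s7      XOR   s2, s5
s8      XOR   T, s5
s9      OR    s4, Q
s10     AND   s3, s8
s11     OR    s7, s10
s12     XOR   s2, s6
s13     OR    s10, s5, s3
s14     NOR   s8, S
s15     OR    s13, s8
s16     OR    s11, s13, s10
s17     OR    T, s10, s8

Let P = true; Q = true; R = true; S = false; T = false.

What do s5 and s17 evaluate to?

s5 = true  s17 = true

s1 = Q OR T = true OR false = true
s2 = P OR R = true OR true = true
s3 = s2 OR S = true OR false = true
s4 = s3 AND s1 = true AND true = true
s5 = s4 NAND S = true NAND false = true
s8 = T XOR s5 = false XOR true = true
s10 = s3 AND s8 = true AND true = true
s17 = T OR s10 OR s8 = false OR true OR true = true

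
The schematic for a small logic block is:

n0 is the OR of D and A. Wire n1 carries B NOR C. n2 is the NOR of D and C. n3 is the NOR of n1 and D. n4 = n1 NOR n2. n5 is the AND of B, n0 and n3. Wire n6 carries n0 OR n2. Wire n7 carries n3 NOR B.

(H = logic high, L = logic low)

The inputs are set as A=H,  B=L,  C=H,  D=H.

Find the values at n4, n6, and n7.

n0 = D OR A = H OR H = H
n1 = B NOR C = L NOR H = L
n2 = D NOR C = H NOR H = L
n3 = n1 NOR D = L NOR H = L
n4 = n1 NOR n2 = L NOR L = H
n6 = n0 OR n2 = H OR L = H
n7 = n3 NOR B = L NOR L = H

n4 = H  n6 = H  n7 = H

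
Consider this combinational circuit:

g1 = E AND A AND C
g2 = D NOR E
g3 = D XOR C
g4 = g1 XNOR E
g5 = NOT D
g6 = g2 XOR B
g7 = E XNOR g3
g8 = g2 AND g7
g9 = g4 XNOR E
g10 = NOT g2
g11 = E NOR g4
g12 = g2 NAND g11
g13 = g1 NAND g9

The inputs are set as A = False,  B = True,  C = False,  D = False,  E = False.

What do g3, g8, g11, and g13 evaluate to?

g1 = E AND A AND C = False AND False AND False = False
g2 = D NOR E = False NOR False = True
g3 = D XOR C = False XOR False = False
g4 = g1 XNOR E = False XNOR False = True
g7 = E XNOR g3 = False XNOR False = True
g8 = g2 AND g7 = True AND True = True
g9 = g4 XNOR E = True XNOR False = False
g11 = E NOR g4 = False NOR True = False
g13 = g1 NAND g9 = False NAND False = True

g3 = False, g8 = True, g11 = False, g13 = True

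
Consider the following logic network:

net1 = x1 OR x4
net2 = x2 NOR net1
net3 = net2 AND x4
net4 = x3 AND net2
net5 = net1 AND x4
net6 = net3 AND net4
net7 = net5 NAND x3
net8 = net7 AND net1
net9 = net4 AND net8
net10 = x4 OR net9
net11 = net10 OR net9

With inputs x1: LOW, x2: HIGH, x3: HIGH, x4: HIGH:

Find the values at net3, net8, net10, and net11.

net3 = LOW, net8 = LOW, net10 = HIGH, net11 = HIGH

net1 = x1 OR x4 = LOW OR HIGH = HIGH
net2 = x2 NOR net1 = HIGH NOR HIGH = LOW
net3 = net2 AND x4 = LOW AND HIGH = LOW
net4 = x3 AND net2 = HIGH AND LOW = LOW
net5 = net1 AND x4 = HIGH AND HIGH = HIGH
net7 = net5 NAND x3 = HIGH NAND HIGH = LOW
net8 = net7 AND net1 = LOW AND HIGH = LOW
net9 = net4 AND net8 = LOW AND LOW = LOW
net10 = x4 OR net9 = HIGH OR LOW = HIGH
net11 = net10 OR net9 = HIGH OR LOW = HIGH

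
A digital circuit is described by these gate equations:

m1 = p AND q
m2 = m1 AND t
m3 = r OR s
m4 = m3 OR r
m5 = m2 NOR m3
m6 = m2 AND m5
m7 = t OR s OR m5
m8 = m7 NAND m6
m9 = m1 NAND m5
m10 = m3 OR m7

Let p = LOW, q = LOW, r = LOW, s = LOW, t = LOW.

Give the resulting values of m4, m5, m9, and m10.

m1 = p AND q = LOW AND LOW = LOW
m2 = m1 AND t = LOW AND LOW = LOW
m3 = r OR s = LOW OR LOW = LOW
m4 = m3 OR r = LOW OR LOW = LOW
m5 = m2 NOR m3 = LOW NOR LOW = HIGH
m7 = t OR s OR m5 = LOW OR LOW OR HIGH = HIGH
m9 = m1 NAND m5 = LOW NAND HIGH = HIGH
m10 = m3 OR m7 = LOW OR HIGH = HIGH

m4 = LOW  m5 = HIGH  m9 = HIGH  m10 = HIGH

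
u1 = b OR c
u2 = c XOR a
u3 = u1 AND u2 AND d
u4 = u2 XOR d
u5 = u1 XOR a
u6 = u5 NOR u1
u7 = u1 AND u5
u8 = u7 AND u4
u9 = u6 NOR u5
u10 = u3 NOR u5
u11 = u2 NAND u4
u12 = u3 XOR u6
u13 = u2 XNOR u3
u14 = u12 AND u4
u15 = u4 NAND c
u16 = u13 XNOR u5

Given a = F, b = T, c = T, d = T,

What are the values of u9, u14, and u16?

u9 = F  u14 = F  u16 = T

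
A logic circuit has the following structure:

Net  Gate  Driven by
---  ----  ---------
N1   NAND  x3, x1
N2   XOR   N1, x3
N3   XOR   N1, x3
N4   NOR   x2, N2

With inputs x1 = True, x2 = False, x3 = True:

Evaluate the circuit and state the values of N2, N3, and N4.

N2 = True  N3 = True  N4 = False

N1 = x3 NAND x1 = True NAND True = False
N2 = N1 XOR x3 = False XOR True = True
N3 = N1 XOR x3 = False XOR True = True
N4 = x2 NOR N2 = False NOR True = False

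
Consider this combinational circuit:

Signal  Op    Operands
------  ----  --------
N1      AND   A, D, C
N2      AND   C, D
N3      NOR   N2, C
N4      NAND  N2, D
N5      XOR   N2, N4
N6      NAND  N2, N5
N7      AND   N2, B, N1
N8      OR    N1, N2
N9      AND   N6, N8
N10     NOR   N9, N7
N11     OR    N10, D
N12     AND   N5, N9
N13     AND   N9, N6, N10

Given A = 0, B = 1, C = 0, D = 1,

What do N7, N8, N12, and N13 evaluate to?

N7 = 0  N8 = 0  N12 = 0  N13 = 0

N1 = A AND D AND C = 0 AND 1 AND 0 = 0
N2 = C AND D = 0 AND 1 = 0
N4 = N2 NAND D = 0 NAND 1 = 1
N5 = N2 XOR N4 = 0 XOR 1 = 1
N6 = N2 NAND N5 = 0 NAND 1 = 1
N7 = N2 AND B AND N1 = 0 AND 1 AND 0 = 0
N8 = N1 OR N2 = 0 OR 0 = 0
N9 = N6 AND N8 = 1 AND 0 = 0
N10 = N9 NOR N7 = 0 NOR 0 = 1
N12 = N5 AND N9 = 1 AND 0 = 0
N13 = N9 AND N6 AND N10 = 0 AND 1 AND 1 = 0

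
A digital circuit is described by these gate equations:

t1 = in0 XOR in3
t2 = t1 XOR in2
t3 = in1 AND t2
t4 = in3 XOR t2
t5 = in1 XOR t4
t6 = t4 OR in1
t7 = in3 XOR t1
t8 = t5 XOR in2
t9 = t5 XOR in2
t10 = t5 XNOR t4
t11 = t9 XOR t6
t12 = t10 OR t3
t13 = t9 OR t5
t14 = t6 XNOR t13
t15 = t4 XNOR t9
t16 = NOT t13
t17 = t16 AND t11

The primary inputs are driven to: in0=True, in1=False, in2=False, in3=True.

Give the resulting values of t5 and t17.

t1 = in0 XOR in3 = True XOR True = False
t2 = t1 XOR in2 = False XOR False = False
t4 = in3 XOR t2 = True XOR False = True
t5 = in1 XOR t4 = False XOR True = True
t6 = t4 OR in1 = True OR False = True
t9 = t5 XOR in2 = True XOR False = True
t11 = t9 XOR t6 = True XOR True = False
t13 = t9 OR t5 = True OR True = True
t16 = NOT t13 = NOT True = False
t17 = t16 AND t11 = False AND False = False

t5 = True, t17 = False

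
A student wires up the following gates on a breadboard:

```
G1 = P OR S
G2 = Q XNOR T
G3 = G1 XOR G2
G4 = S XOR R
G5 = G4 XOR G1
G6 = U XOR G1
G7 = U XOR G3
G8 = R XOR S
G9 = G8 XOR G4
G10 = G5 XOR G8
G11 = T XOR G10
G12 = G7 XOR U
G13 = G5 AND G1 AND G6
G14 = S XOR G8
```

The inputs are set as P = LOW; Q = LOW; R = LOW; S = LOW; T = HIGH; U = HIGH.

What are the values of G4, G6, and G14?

G1 = P OR S = LOW OR LOW = LOW
G4 = S XOR R = LOW XOR LOW = LOW
G6 = U XOR G1 = HIGH XOR LOW = HIGH
G8 = R XOR S = LOW XOR LOW = LOW
G14 = S XOR G8 = LOW XOR LOW = LOW

G4 = LOW; G6 = HIGH; G14 = LOW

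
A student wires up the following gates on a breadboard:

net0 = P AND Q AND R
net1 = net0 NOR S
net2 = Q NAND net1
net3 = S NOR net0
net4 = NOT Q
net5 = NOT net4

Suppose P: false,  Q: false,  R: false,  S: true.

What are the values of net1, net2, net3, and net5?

net1 = false  net2 = true  net3 = false  net5 = false

net0 = P AND Q AND R = false AND false AND false = false
net1 = net0 NOR S = false NOR true = false
net2 = Q NAND net1 = false NAND false = true
net3 = S NOR net0 = true NOR false = false
net4 = NOT Q = NOT false = true
net5 = NOT net4 = NOT true = false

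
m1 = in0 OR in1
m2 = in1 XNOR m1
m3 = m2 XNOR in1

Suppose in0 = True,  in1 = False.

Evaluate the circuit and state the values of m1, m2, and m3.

m1 = in0 OR in1 = True OR False = True
m2 = in1 XNOR m1 = False XNOR True = False
m3 = m2 XNOR in1 = False XNOR False = True

m1 = True  m2 = False  m3 = True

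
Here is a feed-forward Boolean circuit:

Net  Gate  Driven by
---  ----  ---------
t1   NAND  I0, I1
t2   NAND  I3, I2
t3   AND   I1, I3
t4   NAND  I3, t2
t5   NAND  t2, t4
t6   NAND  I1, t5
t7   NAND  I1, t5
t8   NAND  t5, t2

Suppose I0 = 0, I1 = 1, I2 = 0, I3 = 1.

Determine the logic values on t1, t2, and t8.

t1 = 1, t2 = 1, t8 = 0

t1 = I0 NAND I1 = 0 NAND 1 = 1
t2 = I3 NAND I2 = 1 NAND 0 = 1
t4 = I3 NAND t2 = 1 NAND 1 = 0
t5 = t2 NAND t4 = 1 NAND 0 = 1
t8 = t5 NAND t2 = 1 NAND 1 = 0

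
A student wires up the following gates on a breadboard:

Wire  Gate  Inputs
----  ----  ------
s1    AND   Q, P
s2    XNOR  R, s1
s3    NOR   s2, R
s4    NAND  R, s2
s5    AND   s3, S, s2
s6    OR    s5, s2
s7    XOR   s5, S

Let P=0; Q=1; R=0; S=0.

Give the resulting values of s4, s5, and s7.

s4 = 1, s5 = 0, s7 = 0

s1 = Q AND P = 1 AND 0 = 0
s2 = R XNOR s1 = 0 XNOR 0 = 1
s3 = s2 NOR R = 1 NOR 0 = 0
s4 = R NAND s2 = 0 NAND 1 = 1
s5 = s3 AND S AND s2 = 0 AND 0 AND 1 = 0
s7 = s5 XOR S = 0 XOR 0 = 0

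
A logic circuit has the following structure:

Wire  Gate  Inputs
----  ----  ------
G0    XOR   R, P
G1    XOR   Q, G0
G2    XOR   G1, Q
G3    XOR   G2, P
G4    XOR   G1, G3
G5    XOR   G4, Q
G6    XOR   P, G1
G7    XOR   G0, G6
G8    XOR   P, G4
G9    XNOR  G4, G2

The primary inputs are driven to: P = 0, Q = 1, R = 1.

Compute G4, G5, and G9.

G4 = 1; G5 = 0; G9 = 1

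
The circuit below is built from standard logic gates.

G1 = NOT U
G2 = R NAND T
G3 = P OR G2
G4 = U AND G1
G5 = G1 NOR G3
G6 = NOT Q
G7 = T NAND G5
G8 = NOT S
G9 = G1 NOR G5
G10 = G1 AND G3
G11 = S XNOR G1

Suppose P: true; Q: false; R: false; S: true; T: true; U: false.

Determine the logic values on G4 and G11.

G4 = false, G11 = true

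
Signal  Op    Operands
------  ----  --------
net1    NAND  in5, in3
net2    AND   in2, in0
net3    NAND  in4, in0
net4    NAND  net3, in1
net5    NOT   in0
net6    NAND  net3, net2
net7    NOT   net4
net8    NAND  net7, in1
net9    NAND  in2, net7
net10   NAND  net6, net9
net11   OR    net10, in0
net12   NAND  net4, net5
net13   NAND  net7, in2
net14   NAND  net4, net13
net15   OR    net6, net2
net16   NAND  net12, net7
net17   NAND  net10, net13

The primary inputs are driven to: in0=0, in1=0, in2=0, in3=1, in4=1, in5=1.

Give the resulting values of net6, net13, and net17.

net6 = 1, net13 = 1, net17 = 1

net2 = in2 AND in0 = 0 AND 0 = 0
net3 = in4 NAND in0 = 1 NAND 0 = 1
net4 = net3 NAND in1 = 1 NAND 0 = 1
net6 = net3 NAND net2 = 1 NAND 0 = 1
net7 = NOT net4 = NOT 1 = 0
net9 = in2 NAND net7 = 0 NAND 0 = 1
net10 = net6 NAND net9 = 1 NAND 1 = 0
net13 = net7 NAND in2 = 0 NAND 0 = 1
net17 = net10 NAND net13 = 0 NAND 1 = 1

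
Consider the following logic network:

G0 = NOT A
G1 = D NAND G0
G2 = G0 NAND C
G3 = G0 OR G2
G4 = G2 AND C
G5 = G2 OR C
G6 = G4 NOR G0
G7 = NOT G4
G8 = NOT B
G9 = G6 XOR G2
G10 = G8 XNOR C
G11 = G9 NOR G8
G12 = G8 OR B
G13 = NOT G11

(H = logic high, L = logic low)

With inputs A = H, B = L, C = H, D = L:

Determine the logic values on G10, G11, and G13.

G10 = H, G11 = L, G13 = H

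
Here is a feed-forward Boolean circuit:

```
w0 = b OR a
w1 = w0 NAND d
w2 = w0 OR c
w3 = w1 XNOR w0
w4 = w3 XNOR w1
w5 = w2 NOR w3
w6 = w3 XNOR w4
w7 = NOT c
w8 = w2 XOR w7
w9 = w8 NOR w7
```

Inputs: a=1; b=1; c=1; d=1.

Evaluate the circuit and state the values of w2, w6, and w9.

w2 = 1, w6 = 0, w9 = 0

w0 = b OR a = 1 OR 1 = 1
w1 = w0 NAND d = 1 NAND 1 = 0
w2 = w0 OR c = 1 OR 1 = 1
w3 = w1 XNOR w0 = 0 XNOR 1 = 0
w4 = w3 XNOR w1 = 0 XNOR 0 = 1
w6 = w3 XNOR w4 = 0 XNOR 1 = 0
w7 = NOT c = NOT 1 = 0
w8 = w2 XOR w7 = 1 XOR 0 = 1
w9 = w8 NOR w7 = 1 NOR 0 = 0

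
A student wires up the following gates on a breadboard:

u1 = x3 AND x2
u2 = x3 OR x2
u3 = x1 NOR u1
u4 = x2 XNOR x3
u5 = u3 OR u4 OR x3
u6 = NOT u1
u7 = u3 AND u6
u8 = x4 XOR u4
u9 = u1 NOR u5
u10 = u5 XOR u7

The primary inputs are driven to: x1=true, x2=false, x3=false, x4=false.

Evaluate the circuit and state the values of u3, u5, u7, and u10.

u3 = false, u5 = true, u7 = false, u10 = true

u1 = x3 AND x2 = false AND false = false
u3 = x1 NOR u1 = true NOR false = false
u4 = x2 XNOR x3 = false XNOR false = true
u5 = u3 OR u4 OR x3 = false OR true OR false = true
u6 = NOT u1 = NOT false = true
u7 = u3 AND u6 = false AND true = false
u10 = u5 XOR u7 = true XOR false = true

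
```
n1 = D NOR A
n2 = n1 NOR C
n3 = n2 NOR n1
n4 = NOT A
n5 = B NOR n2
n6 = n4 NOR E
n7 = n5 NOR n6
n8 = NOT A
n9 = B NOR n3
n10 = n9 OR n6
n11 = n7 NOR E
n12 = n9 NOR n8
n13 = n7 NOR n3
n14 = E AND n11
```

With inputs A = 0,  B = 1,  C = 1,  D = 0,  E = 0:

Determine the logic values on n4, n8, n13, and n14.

n4 = 1; n8 = 1; n13 = 0; n14 = 0

n1 = D NOR A = 0 NOR 0 = 1
n2 = n1 NOR C = 1 NOR 1 = 0
n3 = n2 NOR n1 = 0 NOR 1 = 0
n4 = NOT A = NOT 0 = 1
n5 = B NOR n2 = 1 NOR 0 = 0
n6 = n4 NOR E = 1 NOR 0 = 0
n7 = n5 NOR n6 = 0 NOR 0 = 1
n8 = NOT A = NOT 0 = 1
n11 = n7 NOR E = 1 NOR 0 = 0
n13 = n7 NOR n3 = 1 NOR 0 = 0
n14 = E AND n11 = 0 AND 0 = 0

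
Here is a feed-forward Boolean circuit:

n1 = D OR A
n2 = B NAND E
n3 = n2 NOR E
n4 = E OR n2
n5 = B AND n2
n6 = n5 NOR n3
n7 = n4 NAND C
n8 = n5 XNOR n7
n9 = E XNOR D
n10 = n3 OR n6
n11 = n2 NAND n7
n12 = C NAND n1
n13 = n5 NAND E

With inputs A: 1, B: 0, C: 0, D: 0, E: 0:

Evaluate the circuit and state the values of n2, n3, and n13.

n2 = 1, n3 = 0, n13 = 1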